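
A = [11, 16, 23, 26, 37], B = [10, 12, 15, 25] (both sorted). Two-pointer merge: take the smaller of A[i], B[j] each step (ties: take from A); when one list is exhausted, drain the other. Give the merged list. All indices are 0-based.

[10, 11, 12, 15, 16, 23, 25, 26, 37]

[i=0,j=0] A[i]=11>B[j]=10 take 10 → j++
[i=0,j=1] A[i]=11<=B[j]=12 take 11 → i++
[i=1,j=1] A[i]=16>B[j]=12 take 12 → j++
[i=1,j=2] A[i]=16>B[j]=15 take 15 → j++
[i=1,j=3] A[i]=16<=B[j]=25 take 16 → i++
[i=2,j=3] A[i]=23<=B[j]=25 take 23 → i++
[i=3,j=3] A[i]=26>B[j]=25 take 25 → j++
[i=3,j=4] B done, take A[i]=26 → i++
[i=4,j=4] B done, take A[i]=37 → i++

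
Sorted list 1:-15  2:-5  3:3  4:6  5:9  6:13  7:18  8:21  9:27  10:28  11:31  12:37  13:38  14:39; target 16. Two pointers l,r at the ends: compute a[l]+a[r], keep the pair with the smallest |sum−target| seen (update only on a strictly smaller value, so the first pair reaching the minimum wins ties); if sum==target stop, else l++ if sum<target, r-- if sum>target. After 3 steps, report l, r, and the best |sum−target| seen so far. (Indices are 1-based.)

l=1, r=11, best |Δ|=6

l=1 r=14: -15+39=24 d=8 *, r--
l=1 r=13: -15+38=23 d=7 *, r--
l=1 r=12: -15+37=22 d=6 *, r--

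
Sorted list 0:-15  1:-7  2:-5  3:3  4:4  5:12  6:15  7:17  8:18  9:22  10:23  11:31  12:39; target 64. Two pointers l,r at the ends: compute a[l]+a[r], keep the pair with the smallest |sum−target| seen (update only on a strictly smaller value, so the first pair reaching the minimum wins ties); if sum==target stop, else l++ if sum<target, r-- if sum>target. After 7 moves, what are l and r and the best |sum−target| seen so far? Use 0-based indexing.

l=7, r=12, best |Δ|=10

l=0 r=12: -15+39=24 d=40 *, l++
l=1 r=12: -7+39=32 d=32 *, l++
l=2 r=12: -5+39=34 d=30 *, l++
l=3 r=12: 3+39=42 d=22 *, l++
l=4 r=12: 4+39=43 d=21 *, l++
l=5 r=12: 12+39=51 d=13 *, l++
l=6 r=12: 15+39=54 d=10 *, l++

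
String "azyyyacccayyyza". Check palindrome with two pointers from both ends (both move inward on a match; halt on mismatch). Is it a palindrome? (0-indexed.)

palindrome

[0,14] 'a'=='a' → l++,r--
[1,13] 'z'=='z' → l++,r--
[2,12] 'y'=='y' → l++,r--
[3,11] 'y'=='y' → l++,r--
[4,10] 'y'=='y' → l++,r--
[5,9] 'a'=='a' → l++,r--
[6,8] 'c'=='c' → l++,r--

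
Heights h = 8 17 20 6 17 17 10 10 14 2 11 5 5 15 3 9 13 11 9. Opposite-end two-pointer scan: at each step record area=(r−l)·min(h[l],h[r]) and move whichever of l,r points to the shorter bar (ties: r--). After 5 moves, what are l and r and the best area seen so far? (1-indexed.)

l=2, r=15, best area=195

[1,19] min(8,9)*18=144 best=144 * → l++
[2,19] min(17,9)*17=153 best=153 * → r--
[2,18] min(17,11)*16=176 best=176 * → r--
[2,17] min(17,13)*15=195 best=195 * → r--
[2,16] min(17,9)*14=126 best=195 → r--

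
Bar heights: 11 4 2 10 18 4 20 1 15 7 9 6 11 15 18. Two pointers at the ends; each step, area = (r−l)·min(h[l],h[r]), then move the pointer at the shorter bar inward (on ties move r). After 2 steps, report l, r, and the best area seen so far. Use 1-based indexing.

[1,15] min(11,18)*14=154 best=154 * → l++
[2,15] min(4,18)*13=52 best=154 → l++

l=3, r=15, best area=154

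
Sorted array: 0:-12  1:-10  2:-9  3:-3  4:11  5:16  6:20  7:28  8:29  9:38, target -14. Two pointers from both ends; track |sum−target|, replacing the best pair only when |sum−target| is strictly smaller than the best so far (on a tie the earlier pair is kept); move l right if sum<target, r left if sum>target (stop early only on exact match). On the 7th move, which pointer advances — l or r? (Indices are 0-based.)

[0,9] -12+38=26 d=40 * → r--
[0,8] -12+29=17 d=31 * → r--
[0,7] -12+28=16 d=30 * → r--
[0,6] -12+20=8 d=22 * → r--
[0,5] -12+16=4 d=18 * → r--
[0,4] -12+11=-1 d=13 * → r--
[0,3] -12+-3=-15 d=1 * → l++

l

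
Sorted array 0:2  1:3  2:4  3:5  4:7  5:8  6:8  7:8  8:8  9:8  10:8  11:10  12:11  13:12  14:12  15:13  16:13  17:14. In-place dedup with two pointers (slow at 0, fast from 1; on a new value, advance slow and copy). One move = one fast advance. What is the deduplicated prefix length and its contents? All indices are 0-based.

(s=0,f=1) a[fast]=3≠a[slow]=2 write a[1]=3 → slow++,fast++
(s=1,f=2) a[fast]=4≠a[slow]=3 write a[2]=4 → slow++,fast++
(s=2,f=3) a[fast]=5≠a[slow]=4 write a[3]=5 → slow++,fast++
(s=3,f=4) a[fast]=7≠a[slow]=5 write a[4]=7 → slow++,fast++
(s=4,f=5) a[fast]=8≠a[slow]=7 write a[5]=8 → slow++,fast++
(s=5,f=6) a[fast]=8=a[slow] dup → fast++
(s=5,f=7) a[fast]=8=a[slow] dup → fast++
(s=5,f=8) a[fast]=8=a[slow] dup → fast++
(s=5,f=9) a[fast]=8=a[slow] dup → fast++
(s=5,f=10) a[fast]=8=a[slow] dup → fast++
(s=5,f=11) a[fast]=10≠a[slow]=8 write a[6]=10 → slow++,fast++
(s=6,f=12) a[fast]=11≠a[slow]=10 write a[7]=11 → slow++,fast++
(s=7,f=13) a[fast]=12≠a[slow]=11 write a[8]=12 → slow++,fast++
(s=8,f=14) a[fast]=12=a[slow] dup → fast++
(s=8,f=15) a[fast]=13≠a[slow]=12 write a[9]=13 → slow++,fast++
(s=9,f=16) a[fast]=13=a[slow] dup → fast++
(s=9,f=17) a[fast]=14≠a[slow]=13 write a[10]=14 → slow++,fast++

length 11; prefix = [2, 3, 4, 5, 7, 8, 10, 11, 12, 13, 14]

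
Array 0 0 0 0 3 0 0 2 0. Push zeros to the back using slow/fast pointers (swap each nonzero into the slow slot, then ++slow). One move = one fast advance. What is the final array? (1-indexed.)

slow=1 fast=1: a[fast]=0, fast++
slow=1 fast=2: a[fast]=0, fast++
slow=1 fast=3: a[fast]=0, fast++
slow=1 fast=4: a[fast]=0, fast++
slow=1 fast=5: a[fast]=3≠0 swap→a[1]=3, slow++,fast++
slow=2 fast=6: a[fast]=0, fast++
slow=2 fast=7: a[fast]=0, fast++
slow=2 fast=8: a[fast]=2≠0 swap→a[2]=2, slow++,fast++
slow=3 fast=9: a[fast]=0, fast++

[3, 2, 0, 0, 0, 0, 0, 0, 0]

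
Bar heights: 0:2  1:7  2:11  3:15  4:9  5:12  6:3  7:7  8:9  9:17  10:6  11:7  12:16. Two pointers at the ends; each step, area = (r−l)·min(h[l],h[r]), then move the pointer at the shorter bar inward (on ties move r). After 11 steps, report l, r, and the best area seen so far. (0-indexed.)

l=9, r=10, best area=135

l=0 r=12: min(2,16)*12=24 best=24 *, l++
l=1 r=12: min(7,16)*11=77 best=77 *, l++
l=2 r=12: min(11,16)*10=110 best=110 *, l++
l=3 r=12: min(15,16)*9=135 best=135 *, l++
l=4 r=12: min(9,16)*8=72 best=135, l++
l=5 r=12: min(12,16)*7=84 best=135, l++
l=6 r=12: min(3,16)*6=18 best=135, l++
l=7 r=12: min(7,16)*5=35 best=135, l++
l=8 r=12: min(9,16)*4=36 best=135, l++
l=9 r=12: min(17,16)*3=48 best=135, r--
l=9 r=11: min(17,7)*2=14 best=135, r--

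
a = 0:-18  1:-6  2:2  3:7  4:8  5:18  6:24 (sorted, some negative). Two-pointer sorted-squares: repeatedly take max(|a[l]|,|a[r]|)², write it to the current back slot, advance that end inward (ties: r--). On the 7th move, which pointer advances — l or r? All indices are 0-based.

r

l=0 r=6: |-18|<=|24| out[6]=576, r--
l=0 r=5: |-18|<=|18| out[5]=324, r--
l=0 r=4: |-18|>|8| out[4]=324, l++
l=1 r=4: |-6|<=|8| out[3]=64, r--
l=1 r=3: |-6|<=|7| out[2]=49, r--
l=1 r=2: |-6|>|2| out[1]=36, l++
l=2 r=2: |2|<=|2| out[0]=4, r--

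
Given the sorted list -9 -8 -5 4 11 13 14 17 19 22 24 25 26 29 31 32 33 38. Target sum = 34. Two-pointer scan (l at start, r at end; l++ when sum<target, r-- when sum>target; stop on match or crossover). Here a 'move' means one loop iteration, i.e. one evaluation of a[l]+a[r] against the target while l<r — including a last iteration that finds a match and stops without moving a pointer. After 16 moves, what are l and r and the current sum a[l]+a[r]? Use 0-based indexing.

l=7, r=8, sum=36

[0,17] -9+38=29 <34 → l++
[1,17] -8+38=30 <34 → l++
[2,17] -5+38=33 <34 → l++
[3,17] 4+38=42 >34 → r--
[3,16] 4+33=37 >34 → r--
[3,15] 4+32=36 >34 → r--
[3,14] 4+31=35 >34 → r--
[3,13] 4+29=33 <34 → l++
[4,13] 11+29=40 >34 → r--
[4,12] 11+26=37 >34 → r--
[4,11] 11+25=36 >34 → r--
[4,10] 11+24=35 >34 → r--
[4,9] 11+22=33 <34 → l++
[5,9] 13+22=35 >34 → r--
[5,8] 13+19=32 <34 → l++
[6,8] 14+19=33 <34 → l++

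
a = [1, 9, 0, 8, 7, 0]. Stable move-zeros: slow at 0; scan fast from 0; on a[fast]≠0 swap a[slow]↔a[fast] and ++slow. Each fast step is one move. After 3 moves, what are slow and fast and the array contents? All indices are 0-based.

(s=0,f=0) a[fast]=1≠0 swap→a[0]=1 → slow++,fast++
(s=1,f=1) a[fast]=9≠0 swap→a[1]=9 → slow++,fast++
(s=2,f=2) a[fast]=0 → fast++

slow=2, fast=3, a=[1, 9, 0, 8, 7, 0]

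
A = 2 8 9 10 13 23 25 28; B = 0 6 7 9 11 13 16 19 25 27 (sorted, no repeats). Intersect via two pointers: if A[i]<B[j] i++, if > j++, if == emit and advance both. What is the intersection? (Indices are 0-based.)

[i=0,j=0] 2>0 → j++
[i=0,j=1] 2<6 → i++
[i=1,j=1] 8>6 → j++
[i=1,j=2] 8>7 → j++
[i=1,j=3] 8<9 → i++
[i=2,j=3] 9==9 emit → i++,j++
[i=3,j=4] 10<11 → i++
[i=4,j=4] 13>11 → j++
[i=4,j=5] 13==13 emit → i++,j++
[i=5,j=6] 23>16 → j++
[i=5,j=7] 23>19 → j++
[i=5,j=8] 23<25 → i++
[i=6,j=8] 25==25 emit → i++,j++
[i=7,j=9] 28>27 → j++

intersection = [9, 13, 25]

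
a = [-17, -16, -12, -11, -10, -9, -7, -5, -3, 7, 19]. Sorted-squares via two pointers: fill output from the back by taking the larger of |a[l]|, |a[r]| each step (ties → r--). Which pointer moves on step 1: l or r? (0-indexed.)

[0,10] |-17|<=|19| out[10]=361 → r--

r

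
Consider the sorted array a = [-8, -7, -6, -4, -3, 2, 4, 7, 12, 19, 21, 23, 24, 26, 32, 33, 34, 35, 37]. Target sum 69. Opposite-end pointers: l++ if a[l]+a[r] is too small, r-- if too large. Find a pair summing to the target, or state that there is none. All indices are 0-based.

[0,18] -8+37=29 <69 → l++
[1,18] -7+37=30 <69 → l++
[2,18] -6+37=31 <69 → l++
[3,18] -4+37=33 <69 → l++
[4,18] -3+37=34 <69 → l++
[5,18] 2+37=39 <69 → l++
[6,18] 4+37=41 <69 → l++
[7,18] 7+37=44 <69 → l++
[8,18] 12+37=49 <69 → l++
[9,18] 19+37=56 <69 → l++
[10,18] 21+37=58 <69 → l++
[11,18] 23+37=60 <69 → l++
[12,18] 24+37=61 <69 → l++
[13,18] 26+37=63 <69 → l++
[14,18] 32+37=69 → found

(32, 37)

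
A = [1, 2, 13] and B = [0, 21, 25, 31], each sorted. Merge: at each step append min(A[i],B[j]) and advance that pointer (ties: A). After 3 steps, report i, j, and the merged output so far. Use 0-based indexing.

[i=0,j=0] A[i]=1>B[j]=0 take 0 → j++
[i=0,j=1] A[i]=1<=B[j]=21 take 1 → i++
[i=1,j=1] A[i]=2<=B[j]=21 take 2 → i++

i=2, j=1, merged so far=[0, 1, 2]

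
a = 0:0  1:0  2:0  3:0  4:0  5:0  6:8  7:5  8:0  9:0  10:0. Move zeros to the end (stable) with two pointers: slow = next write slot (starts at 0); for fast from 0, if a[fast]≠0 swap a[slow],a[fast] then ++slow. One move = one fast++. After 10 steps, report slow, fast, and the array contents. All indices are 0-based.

slow=2, fast=10, a=[8, 5, 0, 0, 0, 0, 0, 0, 0, 0, 0]

slow=0 fast=0: a[fast]=0, fast++
slow=0 fast=1: a[fast]=0, fast++
slow=0 fast=2: a[fast]=0, fast++
slow=0 fast=3: a[fast]=0, fast++
slow=0 fast=4: a[fast]=0, fast++
slow=0 fast=5: a[fast]=0, fast++
slow=0 fast=6: a[fast]=8≠0 swap→a[0]=8, slow++,fast++
slow=1 fast=7: a[fast]=5≠0 swap→a[1]=5, slow++,fast++
slow=2 fast=8: a[fast]=0, fast++
slow=2 fast=9: a[fast]=0, fast++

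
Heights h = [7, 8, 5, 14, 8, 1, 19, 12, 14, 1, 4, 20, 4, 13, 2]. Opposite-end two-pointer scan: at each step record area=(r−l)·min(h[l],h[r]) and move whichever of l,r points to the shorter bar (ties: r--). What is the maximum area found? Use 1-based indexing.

[1,15] min(7,2)*14=28 best=28 * → r--
[1,14] min(7,13)*13=91 best=91 * → l++
[2,14] min(8,13)*12=96 best=96 * → l++
[3,14] min(5,13)*11=55 best=96 → l++
[4,14] min(14,13)*10=130 best=130 * → r--
[4,13] min(14,4)*9=36 best=130 → r--
[4,12] min(14,20)*8=112 best=130 → l++
[5,12] min(8,20)*7=56 best=130 → l++
[6,12] min(1,20)*6=6 best=130 → l++
[7,12] min(19,20)*5=95 best=130 → l++
[8,12] min(12,20)*4=48 best=130 → l++
[9,12] min(14,20)*3=42 best=130 → l++
[10,12] min(1,20)*2=2 best=130 → l++
[11,12] min(4,20)*1=4 best=130 → l++

max area = 130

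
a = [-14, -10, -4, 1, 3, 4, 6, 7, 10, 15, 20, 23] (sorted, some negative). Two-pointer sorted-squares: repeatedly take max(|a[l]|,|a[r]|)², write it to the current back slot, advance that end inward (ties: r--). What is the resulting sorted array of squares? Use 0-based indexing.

[1, 9, 16, 16, 36, 49, 100, 100, 196, 225, 400, 529]

l=0 r=11: |-14|<=|23| out[11]=529, r--
l=0 r=10: |-14|<=|20| out[10]=400, r--
l=0 r=9: |-14|<=|15| out[9]=225, r--
l=0 r=8: |-14|>|10| out[8]=196, l++
l=1 r=8: |-10|<=|10| out[7]=100, r--
l=1 r=7: |-10|>|7| out[6]=100, l++
l=2 r=7: |-4|<=|7| out[5]=49, r--
l=2 r=6: |-4|<=|6| out[4]=36, r--
l=2 r=5: |-4|<=|4| out[3]=16, r--
l=2 r=4: |-4|>|3| out[2]=16, l++
l=3 r=4: |1|<=|3| out[1]=9, r--
l=3 r=3: |1|<=|1| out[0]=1, r--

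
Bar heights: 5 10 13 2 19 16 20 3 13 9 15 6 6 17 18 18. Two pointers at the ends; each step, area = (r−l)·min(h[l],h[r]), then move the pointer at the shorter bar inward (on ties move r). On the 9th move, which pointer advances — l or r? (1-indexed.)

r

l=1 r=16: min(5,18)*15=75 best=75 *, l++
l=2 r=16: min(10,18)*14=140 best=140 *, l++
l=3 r=16: min(13,18)*13=169 best=169 *, l++
l=4 r=16: min(2,18)*12=24 best=169, l++
l=5 r=16: min(19,18)*11=198 best=198 *, r--
l=5 r=15: min(19,18)*10=180 best=198, r--
l=5 r=14: min(19,17)*9=153 best=198, r--
l=5 r=13: min(19,6)*8=48 best=198, r--
l=5 r=12: min(19,6)*7=42 best=198, r--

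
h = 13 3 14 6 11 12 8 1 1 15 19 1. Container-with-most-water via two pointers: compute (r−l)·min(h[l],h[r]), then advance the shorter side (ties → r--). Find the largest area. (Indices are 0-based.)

[0,11] min(13,1)*11=11 best=11 * → r--
[0,10] min(13,19)*10=130 best=130 * → l++
[1,10] min(3,19)*9=27 best=130 → l++
[2,10] min(14,19)*8=112 best=130 → l++
[3,10] min(6,19)*7=42 best=130 → l++
[4,10] min(11,19)*6=66 best=130 → l++
[5,10] min(12,19)*5=60 best=130 → l++
[6,10] min(8,19)*4=32 best=130 → l++
[7,10] min(1,19)*3=3 best=130 → l++
[8,10] min(1,19)*2=2 best=130 → l++
[9,10] min(15,19)*1=15 best=130 → l++

max area = 130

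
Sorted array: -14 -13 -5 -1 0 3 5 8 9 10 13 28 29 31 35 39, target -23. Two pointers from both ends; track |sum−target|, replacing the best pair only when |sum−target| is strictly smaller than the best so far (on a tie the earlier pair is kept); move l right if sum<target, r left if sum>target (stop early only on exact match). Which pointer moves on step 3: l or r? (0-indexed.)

r

[0,15] -14+39=25 d=48 * → r--
[0,14] -14+35=21 d=44 * → r--
[0,13] -14+31=17 d=40 * → r--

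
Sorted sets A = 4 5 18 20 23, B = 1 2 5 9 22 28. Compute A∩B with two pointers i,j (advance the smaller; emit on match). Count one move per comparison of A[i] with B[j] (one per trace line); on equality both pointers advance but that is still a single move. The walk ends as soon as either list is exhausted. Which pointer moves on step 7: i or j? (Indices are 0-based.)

[i=0,j=0] 4>1 → j++
[i=0,j=1] 4>2 → j++
[i=0,j=2] 4<5 → i++
[i=1,j=2] 5==5 emit → i++,j++
[i=2,j=3] 18>9 → j++
[i=2,j=4] 18<22 → i++
[i=3,j=4] 20<22 → i++

i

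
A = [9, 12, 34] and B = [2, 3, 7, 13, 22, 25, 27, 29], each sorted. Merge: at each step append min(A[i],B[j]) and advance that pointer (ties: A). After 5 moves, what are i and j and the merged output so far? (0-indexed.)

i=2, j=3, merged so far=[2, 3, 7, 9, 12]

i=0 j=0: A[i]=9>B[j]=2 take 2, j++
i=0 j=1: A[i]=9>B[j]=3 take 3, j++
i=0 j=2: A[i]=9>B[j]=7 take 7, j++
i=0 j=3: A[i]=9<=B[j]=13 take 9, i++
i=1 j=3: A[i]=12<=B[j]=13 take 12, i++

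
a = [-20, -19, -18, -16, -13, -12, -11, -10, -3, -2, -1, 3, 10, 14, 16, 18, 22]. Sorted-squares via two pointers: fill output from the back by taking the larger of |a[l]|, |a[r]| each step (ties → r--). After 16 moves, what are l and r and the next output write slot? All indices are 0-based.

l=10, r=10, next write slot=0

l=0 r=16: |-20|<=|22| out[16]=484, r--
l=0 r=15: |-20|>|18| out[15]=400, l++
l=1 r=15: |-19|>|18| out[14]=361, l++
l=2 r=15: |-18|<=|18| out[13]=324, r--
l=2 r=14: |-18|>|16| out[12]=324, l++
l=3 r=14: |-16|<=|16| out[11]=256, r--
l=3 r=13: |-16|>|14| out[10]=256, l++
l=4 r=13: |-13|<=|14| out[9]=196, r--
l=4 r=12: |-13|>|10| out[8]=169, l++
l=5 r=12: |-12|>|10| out[7]=144, l++
l=6 r=12: |-11|>|10| out[6]=121, l++
l=7 r=12: |-10|<=|10| out[5]=100, r--
l=7 r=11: |-10|>|3| out[4]=100, l++
l=8 r=11: |-3|<=|3| out[3]=9, r--
l=8 r=10: |-3|>|-1| out[2]=9, l++
l=9 r=10: |-2|>|-1| out[1]=4, l++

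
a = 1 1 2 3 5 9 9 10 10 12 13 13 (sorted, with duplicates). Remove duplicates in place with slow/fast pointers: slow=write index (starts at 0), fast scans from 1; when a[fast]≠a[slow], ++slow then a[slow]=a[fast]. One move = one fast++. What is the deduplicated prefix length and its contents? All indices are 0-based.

slow=0 fast=1: a[fast]=1=a[slow] dup, fast++
slow=0 fast=2: a[fast]=2≠a[slow]=1 write a[1]=2, slow++,fast++
slow=1 fast=3: a[fast]=3≠a[slow]=2 write a[2]=3, slow++,fast++
slow=2 fast=4: a[fast]=5≠a[slow]=3 write a[3]=5, slow++,fast++
slow=3 fast=5: a[fast]=9≠a[slow]=5 write a[4]=9, slow++,fast++
slow=4 fast=6: a[fast]=9=a[slow] dup, fast++
slow=4 fast=7: a[fast]=10≠a[slow]=9 write a[5]=10, slow++,fast++
slow=5 fast=8: a[fast]=10=a[slow] dup, fast++
slow=5 fast=9: a[fast]=12≠a[slow]=10 write a[6]=12, slow++,fast++
slow=6 fast=10: a[fast]=13≠a[slow]=12 write a[7]=13, slow++,fast++
slow=7 fast=11: a[fast]=13=a[slow] dup, fast++

length 8; prefix = [1, 2, 3, 5, 9, 10, 12, 13]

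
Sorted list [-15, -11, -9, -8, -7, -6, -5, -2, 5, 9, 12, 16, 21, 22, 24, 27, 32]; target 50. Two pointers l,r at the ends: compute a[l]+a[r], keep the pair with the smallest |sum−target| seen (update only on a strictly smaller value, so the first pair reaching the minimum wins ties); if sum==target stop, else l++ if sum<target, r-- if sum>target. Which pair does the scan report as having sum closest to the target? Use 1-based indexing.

pair (22, 27) with sum 49 (|Δ|=1)

[1,17] -15+32=17 d=33 * → l++
[2,17] -11+32=21 d=29 * → l++
[3,17] -9+32=23 d=27 * → l++
[4,17] -8+32=24 d=26 * → l++
[5,17] -7+32=25 d=25 * → l++
[6,17] -6+32=26 d=24 * → l++
[7,17] -5+32=27 d=23 * → l++
[8,17] -2+32=30 d=20 * → l++
[9,17] 5+32=37 d=13 * → l++
[10,17] 9+32=41 d=9 * → l++
[11,17] 12+32=44 d=6 * → l++
[12,17] 16+32=48 d=2 * → l++
[13,17] 21+32=53 d=3 → r--
[13,16] 21+27=48 d=2 → l++
[14,16] 22+27=49 d=1 * → l++
[15,16] 24+27=51 d=1 → r--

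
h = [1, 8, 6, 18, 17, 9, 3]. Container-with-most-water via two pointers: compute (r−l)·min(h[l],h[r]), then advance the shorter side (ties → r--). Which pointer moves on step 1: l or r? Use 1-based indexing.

[1,7] min(1,3)*6=6 best=6 * → l++

l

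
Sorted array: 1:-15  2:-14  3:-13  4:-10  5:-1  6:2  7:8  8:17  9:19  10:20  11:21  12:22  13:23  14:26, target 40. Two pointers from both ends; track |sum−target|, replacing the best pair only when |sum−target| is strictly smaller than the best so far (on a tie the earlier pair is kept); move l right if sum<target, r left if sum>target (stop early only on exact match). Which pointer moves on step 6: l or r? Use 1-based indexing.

l

l=1 r=14: -15+26=11 d=29 *, l++
l=2 r=14: -14+26=12 d=28 *, l++
l=3 r=14: -13+26=13 d=27 *, l++
l=4 r=14: -10+26=16 d=24 *, l++
l=5 r=14: -1+26=25 d=15 *, l++
l=6 r=14: 2+26=28 d=12 *, l++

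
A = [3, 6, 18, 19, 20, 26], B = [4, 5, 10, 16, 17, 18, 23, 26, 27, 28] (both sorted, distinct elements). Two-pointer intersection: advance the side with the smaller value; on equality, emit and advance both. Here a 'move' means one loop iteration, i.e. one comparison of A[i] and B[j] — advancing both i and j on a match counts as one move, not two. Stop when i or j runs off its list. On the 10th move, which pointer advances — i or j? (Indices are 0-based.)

[i=0,j=0] 3<4 → i++
[i=1,j=0] 6>4 → j++
[i=1,j=1] 6>5 → j++
[i=1,j=2] 6<10 → i++
[i=2,j=2] 18>10 → j++
[i=2,j=3] 18>16 → j++
[i=2,j=4] 18>17 → j++
[i=2,j=5] 18==18 emit → i++,j++
[i=3,j=6] 19<23 → i++
[i=4,j=6] 20<23 → i++

i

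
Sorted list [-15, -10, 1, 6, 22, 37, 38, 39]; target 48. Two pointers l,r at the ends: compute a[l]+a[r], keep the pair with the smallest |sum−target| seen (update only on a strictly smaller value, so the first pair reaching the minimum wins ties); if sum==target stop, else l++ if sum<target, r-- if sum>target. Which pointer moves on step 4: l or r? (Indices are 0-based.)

l=0 r=7: -15+39=24 d=24 *, l++
l=1 r=7: -10+39=29 d=19 *, l++
l=2 r=7: 1+39=40 d=8 *, l++
l=3 r=7: 6+39=45 d=3 *, l++

l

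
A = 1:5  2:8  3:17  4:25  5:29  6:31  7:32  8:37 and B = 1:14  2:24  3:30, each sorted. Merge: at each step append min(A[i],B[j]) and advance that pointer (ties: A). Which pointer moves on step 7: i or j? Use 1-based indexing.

i=1 j=1: A[i]=5<=B[j]=14 take 5, i++
i=2 j=1: A[i]=8<=B[j]=14 take 8, i++
i=3 j=1: A[i]=17>B[j]=14 take 14, j++
i=3 j=2: A[i]=17<=B[j]=24 take 17, i++
i=4 j=2: A[i]=25>B[j]=24 take 24, j++
i=4 j=3: A[i]=25<=B[j]=30 take 25, i++
i=5 j=3: A[i]=29<=B[j]=30 take 29, i++

i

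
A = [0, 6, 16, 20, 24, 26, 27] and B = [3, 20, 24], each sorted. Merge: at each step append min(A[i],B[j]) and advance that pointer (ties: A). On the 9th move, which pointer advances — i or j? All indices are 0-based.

[i=0,j=0] A[i]=0<=B[j]=3 take 0 → i++
[i=1,j=0] A[i]=6>B[j]=3 take 3 → j++
[i=1,j=1] A[i]=6<=B[j]=20 take 6 → i++
[i=2,j=1] A[i]=16<=B[j]=20 take 16 → i++
[i=3,j=1] A[i]=20<=B[j]=20 take 20 → i++
[i=4,j=1] A[i]=24>B[j]=20 take 20 → j++
[i=4,j=2] A[i]=24<=B[j]=24 take 24 → i++
[i=5,j=2] A[i]=26>B[j]=24 take 24 → j++
[i=5,j=3] B done, take A[i]=26 → i++

i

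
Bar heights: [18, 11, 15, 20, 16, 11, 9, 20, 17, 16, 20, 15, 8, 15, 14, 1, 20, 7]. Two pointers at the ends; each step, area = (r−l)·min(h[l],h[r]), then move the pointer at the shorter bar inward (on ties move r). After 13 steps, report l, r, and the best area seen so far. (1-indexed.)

l=4, r=8, best area=288

[1,18] min(18,7)*17=119 best=119 * → r--
[1,17] min(18,20)*16=288 best=288 * → l++
[2,17] min(11,20)*15=165 best=288 → l++
[3,17] min(15,20)*14=210 best=288 → l++
[4,17] min(20,20)*13=260 best=288 → r--
[4,16] min(20,1)*12=12 best=288 → r--
[4,15] min(20,14)*11=154 best=288 → r--
[4,14] min(20,15)*10=150 best=288 → r--
[4,13] min(20,8)*9=72 best=288 → r--
[4,12] min(20,15)*8=120 best=288 → r--
[4,11] min(20,20)*7=140 best=288 → r--
[4,10] min(20,16)*6=96 best=288 → r--
[4,9] min(20,17)*5=85 best=288 → r--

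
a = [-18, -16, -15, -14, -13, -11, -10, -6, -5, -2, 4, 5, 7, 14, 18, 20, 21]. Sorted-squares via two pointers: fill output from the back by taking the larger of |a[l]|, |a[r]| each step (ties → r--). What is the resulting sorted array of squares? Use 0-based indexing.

l=0 r=16: |-18|<=|21| out[16]=441, r--
l=0 r=15: |-18|<=|20| out[15]=400, r--
l=0 r=14: |-18|<=|18| out[14]=324, r--
l=0 r=13: |-18|>|14| out[13]=324, l++
l=1 r=13: |-16|>|14| out[12]=256, l++
l=2 r=13: |-15|>|14| out[11]=225, l++
l=3 r=13: |-14|<=|14| out[10]=196, r--
l=3 r=12: |-14|>|7| out[9]=196, l++
l=4 r=12: |-13|>|7| out[8]=169, l++
l=5 r=12: |-11|>|7| out[7]=121, l++
l=6 r=12: |-10|>|7| out[6]=100, l++
l=7 r=12: |-6|<=|7| out[5]=49, r--
l=7 r=11: |-6|>|5| out[4]=36, l++
l=8 r=11: |-5|<=|5| out[3]=25, r--
l=8 r=10: |-5|>|4| out[2]=25, l++
l=9 r=10: |-2|<=|4| out[1]=16, r--
l=9 r=9: |-2|<=|-2| out[0]=4, r--

[4, 16, 25, 25, 36, 49, 100, 121, 169, 196, 196, 225, 256, 324, 324, 400, 441]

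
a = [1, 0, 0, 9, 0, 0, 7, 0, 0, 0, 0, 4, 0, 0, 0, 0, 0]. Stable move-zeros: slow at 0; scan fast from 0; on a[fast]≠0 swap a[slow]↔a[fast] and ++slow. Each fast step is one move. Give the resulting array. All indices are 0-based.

(s=0,f=0) a[fast]=1≠0 swap→a[0]=1 → slow++,fast++
(s=1,f=1) a[fast]=0 → fast++
(s=1,f=2) a[fast]=0 → fast++
(s=1,f=3) a[fast]=9≠0 swap→a[1]=9 → slow++,fast++
(s=2,f=4) a[fast]=0 → fast++
(s=2,f=5) a[fast]=0 → fast++
(s=2,f=6) a[fast]=7≠0 swap→a[2]=7 → slow++,fast++
(s=3,f=7) a[fast]=0 → fast++
(s=3,f=8) a[fast]=0 → fast++
(s=3,f=9) a[fast]=0 → fast++
(s=3,f=10) a[fast]=0 → fast++
(s=3,f=11) a[fast]=4≠0 swap→a[3]=4 → slow++,fast++
(s=4,f=12) a[fast]=0 → fast++
(s=4,f=13) a[fast]=0 → fast++
(s=4,f=14) a[fast]=0 → fast++
(s=4,f=15) a[fast]=0 → fast++
(s=4,f=16) a[fast]=0 → fast++

[1, 9, 7, 4, 0, 0, 0, 0, 0, 0, 0, 0, 0, 0, 0, 0, 0]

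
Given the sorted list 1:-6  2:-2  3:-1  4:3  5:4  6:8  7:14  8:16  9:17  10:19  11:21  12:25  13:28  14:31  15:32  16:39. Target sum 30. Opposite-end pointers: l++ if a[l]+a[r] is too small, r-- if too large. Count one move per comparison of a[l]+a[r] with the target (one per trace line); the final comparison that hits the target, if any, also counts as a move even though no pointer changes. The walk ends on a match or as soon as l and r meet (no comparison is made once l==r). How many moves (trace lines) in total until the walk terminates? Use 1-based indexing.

3 moves

l=1 r=16: -6+39=33 >30, r--
l=1 r=15: -6+32=26 <30, l++
l=2 r=15: -2+32=30, found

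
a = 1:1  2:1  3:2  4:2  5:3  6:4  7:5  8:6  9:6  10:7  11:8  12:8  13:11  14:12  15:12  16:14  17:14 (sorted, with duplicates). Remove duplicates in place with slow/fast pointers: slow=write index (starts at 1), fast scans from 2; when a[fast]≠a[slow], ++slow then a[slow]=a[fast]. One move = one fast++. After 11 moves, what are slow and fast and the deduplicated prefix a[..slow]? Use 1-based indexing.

slow=1 fast=2: a[fast]=1=a[slow] dup, fast++
slow=1 fast=3: a[fast]=2≠a[slow]=1 write a[2]=2, slow++,fast++
slow=2 fast=4: a[fast]=2=a[slow] dup, fast++
slow=2 fast=5: a[fast]=3≠a[slow]=2 write a[3]=3, slow++,fast++
slow=3 fast=6: a[fast]=4≠a[slow]=3 write a[4]=4, slow++,fast++
slow=4 fast=7: a[fast]=5≠a[slow]=4 write a[5]=5, slow++,fast++
slow=5 fast=8: a[fast]=6≠a[slow]=5 write a[6]=6, slow++,fast++
slow=6 fast=9: a[fast]=6=a[slow] dup, fast++
slow=6 fast=10: a[fast]=7≠a[slow]=6 write a[7]=7, slow++,fast++
slow=7 fast=11: a[fast]=8≠a[slow]=7 write a[8]=8, slow++,fast++
slow=8 fast=12: a[fast]=8=a[slow] dup, fast++

slow=8, fast=13, prefix=[1, 2, 3, 4, 5, 6, 7, 8]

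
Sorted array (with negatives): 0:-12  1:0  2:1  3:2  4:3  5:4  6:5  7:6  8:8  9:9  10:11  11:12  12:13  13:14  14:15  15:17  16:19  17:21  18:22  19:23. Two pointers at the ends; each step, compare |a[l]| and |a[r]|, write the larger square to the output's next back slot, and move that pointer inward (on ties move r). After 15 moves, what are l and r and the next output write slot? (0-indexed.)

[0,19] |-12|<=|23| out[19]=529 → r--
[0,18] |-12|<=|22| out[18]=484 → r--
[0,17] |-12|<=|21| out[17]=441 → r--
[0,16] |-12|<=|19| out[16]=361 → r--
[0,15] |-12|<=|17| out[15]=289 → r--
[0,14] |-12|<=|15| out[14]=225 → r--
[0,13] |-12|<=|14| out[13]=196 → r--
[0,12] |-12|<=|13| out[12]=169 → r--
[0,11] |-12|<=|12| out[11]=144 → r--
[0,10] |-12|>|11| out[10]=144 → l++
[1,10] |0|<=|11| out[9]=121 → r--
[1,9] |0|<=|9| out[8]=81 → r--
[1,8] |0|<=|8| out[7]=64 → r--
[1,7] |0|<=|6| out[6]=36 → r--
[1,6] |0|<=|5| out[5]=25 → r--

l=1, r=5, next write slot=4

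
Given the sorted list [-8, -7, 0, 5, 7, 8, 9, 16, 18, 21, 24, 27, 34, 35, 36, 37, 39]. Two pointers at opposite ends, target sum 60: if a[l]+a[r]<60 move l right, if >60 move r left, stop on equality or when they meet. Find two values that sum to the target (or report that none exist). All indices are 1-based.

[1,17] -8+39=31 <60 → l++
[2,17] -7+39=32 <60 → l++
[3,17] 0+39=39 <60 → l++
[4,17] 5+39=44 <60 → l++
[5,17] 7+39=46 <60 → l++
[6,17] 8+39=47 <60 → l++
[7,17] 9+39=48 <60 → l++
[8,17] 16+39=55 <60 → l++
[9,17] 18+39=57 <60 → l++
[10,17] 21+39=60 → found

(21, 39)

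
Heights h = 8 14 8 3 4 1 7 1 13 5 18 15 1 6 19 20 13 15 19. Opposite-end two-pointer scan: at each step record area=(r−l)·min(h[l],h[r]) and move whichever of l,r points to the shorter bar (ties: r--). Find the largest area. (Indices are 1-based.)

max area = 238

[1,19] min(8,19)*18=144 best=144 * → l++
[2,19] min(14,19)*17=238 best=238 * → l++
[3,19] min(8,19)*16=128 best=238 → l++
[4,19] min(3,19)*15=45 best=238 → l++
[5,19] min(4,19)*14=56 best=238 → l++
[6,19] min(1,19)*13=13 best=238 → l++
[7,19] min(7,19)*12=84 best=238 → l++
[8,19] min(1,19)*11=11 best=238 → l++
[9,19] min(13,19)*10=130 best=238 → l++
[10,19] min(5,19)*9=45 best=238 → l++
[11,19] min(18,19)*8=144 best=238 → l++
[12,19] min(15,19)*7=105 best=238 → l++
[13,19] min(1,19)*6=6 best=238 → l++
[14,19] min(6,19)*5=30 best=238 → l++
[15,19] min(19,19)*4=76 best=238 → r--
[15,18] min(19,15)*3=45 best=238 → r--
[15,17] min(19,13)*2=26 best=238 → r--
[15,16] min(19,20)*1=19 best=238 → l++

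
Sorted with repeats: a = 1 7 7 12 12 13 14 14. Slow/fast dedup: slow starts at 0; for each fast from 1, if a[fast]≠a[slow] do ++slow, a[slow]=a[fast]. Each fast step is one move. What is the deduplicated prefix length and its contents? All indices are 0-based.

(s=0,f=1) a[fast]=7≠a[slow]=1 write a[1]=7 → slow++,fast++
(s=1,f=2) a[fast]=7=a[slow] dup → fast++
(s=1,f=3) a[fast]=12≠a[slow]=7 write a[2]=12 → slow++,fast++
(s=2,f=4) a[fast]=12=a[slow] dup → fast++
(s=2,f=5) a[fast]=13≠a[slow]=12 write a[3]=13 → slow++,fast++
(s=3,f=6) a[fast]=14≠a[slow]=13 write a[4]=14 → slow++,fast++
(s=4,f=7) a[fast]=14=a[slow] dup → fast++

length 5; prefix = [1, 7, 12, 13, 14]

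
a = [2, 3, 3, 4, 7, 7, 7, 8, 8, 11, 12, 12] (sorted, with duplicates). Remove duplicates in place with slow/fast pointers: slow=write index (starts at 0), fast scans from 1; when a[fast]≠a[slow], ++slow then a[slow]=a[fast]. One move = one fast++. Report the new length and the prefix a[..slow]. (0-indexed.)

(s=0,f=1) a[fast]=3≠a[slow]=2 write a[1]=3 → slow++,fast++
(s=1,f=2) a[fast]=3=a[slow] dup → fast++
(s=1,f=3) a[fast]=4≠a[slow]=3 write a[2]=4 → slow++,fast++
(s=2,f=4) a[fast]=7≠a[slow]=4 write a[3]=7 → slow++,fast++
(s=3,f=5) a[fast]=7=a[slow] dup → fast++
(s=3,f=6) a[fast]=7=a[slow] dup → fast++
(s=3,f=7) a[fast]=8≠a[slow]=7 write a[4]=8 → slow++,fast++
(s=4,f=8) a[fast]=8=a[slow] dup → fast++
(s=4,f=9) a[fast]=11≠a[slow]=8 write a[5]=11 → slow++,fast++
(s=5,f=10) a[fast]=12≠a[slow]=11 write a[6]=12 → slow++,fast++
(s=6,f=11) a[fast]=12=a[slow] dup → fast++

length 7; prefix = [2, 3, 4, 7, 8, 11, 12]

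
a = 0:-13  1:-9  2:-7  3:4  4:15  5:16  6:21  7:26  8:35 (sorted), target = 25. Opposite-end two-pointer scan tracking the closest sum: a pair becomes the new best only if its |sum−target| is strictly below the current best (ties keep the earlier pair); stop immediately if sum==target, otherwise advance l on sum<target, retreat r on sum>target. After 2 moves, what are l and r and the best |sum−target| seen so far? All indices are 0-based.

l=1, r=7, best |Δ|=1

l=0 r=8: -13+35=22 d=3 *, l++
l=1 r=8: -9+35=26 d=1 *, r--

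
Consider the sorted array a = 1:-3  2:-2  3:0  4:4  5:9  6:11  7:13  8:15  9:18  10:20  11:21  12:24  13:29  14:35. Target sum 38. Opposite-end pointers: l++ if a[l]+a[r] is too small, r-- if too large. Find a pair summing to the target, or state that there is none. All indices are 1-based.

(9, 29)

[1,14] -3+35=32 <38 → l++
[2,14] -2+35=33 <38 → l++
[3,14] 0+35=35 <38 → l++
[4,14] 4+35=39 >38 → r--
[4,13] 4+29=33 <38 → l++
[5,13] 9+29=38 → found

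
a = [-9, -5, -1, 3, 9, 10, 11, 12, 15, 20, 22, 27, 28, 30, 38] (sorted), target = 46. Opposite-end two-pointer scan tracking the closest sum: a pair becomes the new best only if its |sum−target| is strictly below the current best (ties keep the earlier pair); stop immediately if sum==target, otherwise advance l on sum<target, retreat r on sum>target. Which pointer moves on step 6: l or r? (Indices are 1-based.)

l

l=1 r=15: -9+38=29 d=17 *, l++
l=2 r=15: -5+38=33 d=13 *, l++
l=3 r=15: -1+38=37 d=9 *, l++
l=4 r=15: 3+38=41 d=5 *, l++
l=5 r=15: 9+38=47 d=1 *, r--
l=5 r=14: 9+30=39 d=7, l++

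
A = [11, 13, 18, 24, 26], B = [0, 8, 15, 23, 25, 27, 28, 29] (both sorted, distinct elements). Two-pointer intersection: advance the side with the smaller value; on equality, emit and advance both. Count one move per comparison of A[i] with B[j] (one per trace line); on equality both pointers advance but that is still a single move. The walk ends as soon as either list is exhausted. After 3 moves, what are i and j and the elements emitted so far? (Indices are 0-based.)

i=1, j=2, emitted=[]

i=0 j=0: 11>0, j++
i=0 j=1: 11>8, j++
i=0 j=2: 11<15, i++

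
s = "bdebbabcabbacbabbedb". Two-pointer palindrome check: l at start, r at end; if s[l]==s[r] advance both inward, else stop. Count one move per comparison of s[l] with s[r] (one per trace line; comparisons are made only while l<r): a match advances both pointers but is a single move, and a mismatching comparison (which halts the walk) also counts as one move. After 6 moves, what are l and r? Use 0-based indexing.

l=6, r=13

l=0 r=19: 'b'=='b', l++,r--
l=1 r=18: 'd'=='d', l++,r--
l=2 r=17: 'e'=='e', l++,r--
l=3 r=16: 'b'=='b', l++,r--
l=4 r=15: 'b'=='b', l++,r--
l=5 r=14: 'a'=='a', l++,r--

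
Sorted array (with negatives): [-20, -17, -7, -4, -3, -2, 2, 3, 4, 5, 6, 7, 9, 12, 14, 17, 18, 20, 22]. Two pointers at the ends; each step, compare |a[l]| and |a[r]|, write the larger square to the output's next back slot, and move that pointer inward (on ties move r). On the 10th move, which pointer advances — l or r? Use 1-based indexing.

r

l=1 r=19: |-20|<=|22| out[19]=484, r--
l=1 r=18: |-20|<=|20| out[18]=400, r--
l=1 r=17: |-20|>|18| out[17]=400, l++
l=2 r=17: |-17|<=|18| out[16]=324, r--
l=2 r=16: |-17|<=|17| out[15]=289, r--
l=2 r=15: |-17|>|14| out[14]=289, l++
l=3 r=15: |-7|<=|14| out[13]=196, r--
l=3 r=14: |-7|<=|12| out[12]=144, r--
l=3 r=13: |-7|<=|9| out[11]=81, r--
l=3 r=12: |-7|<=|7| out[10]=49, r--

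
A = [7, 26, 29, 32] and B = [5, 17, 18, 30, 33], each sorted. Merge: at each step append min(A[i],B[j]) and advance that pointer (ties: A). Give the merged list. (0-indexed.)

[5, 7, 17, 18, 26, 29, 30, 32, 33]

[i=0,j=0] A[i]=7>B[j]=5 take 5 → j++
[i=0,j=1] A[i]=7<=B[j]=17 take 7 → i++
[i=1,j=1] A[i]=26>B[j]=17 take 17 → j++
[i=1,j=2] A[i]=26>B[j]=18 take 18 → j++
[i=1,j=3] A[i]=26<=B[j]=30 take 26 → i++
[i=2,j=3] A[i]=29<=B[j]=30 take 29 → i++
[i=3,j=3] A[i]=32>B[j]=30 take 30 → j++
[i=3,j=4] A[i]=32<=B[j]=33 take 32 → i++
[i=4,j=4] A done, take B[j]=33 → j++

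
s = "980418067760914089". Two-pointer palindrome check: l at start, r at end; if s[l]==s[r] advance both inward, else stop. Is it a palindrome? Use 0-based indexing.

not a palindrome (mismatch at 5,12)

[0,17] '9'=='9' → l++,r--
[1,16] '8'=='8' → l++,r--
[2,15] '0'=='0' → l++,r--
[3,14] '4'=='4' → l++,r--
[4,13] '1'=='1' → l++,r--
[5,12] '8'!='9' → stop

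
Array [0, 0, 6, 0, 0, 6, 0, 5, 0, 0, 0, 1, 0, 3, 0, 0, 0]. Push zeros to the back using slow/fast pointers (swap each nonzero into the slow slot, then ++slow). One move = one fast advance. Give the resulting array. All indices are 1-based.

slow=1 fast=1: a[fast]=0, fast++
slow=1 fast=2: a[fast]=0, fast++
slow=1 fast=3: a[fast]=6≠0 swap→a[1]=6, slow++,fast++
slow=2 fast=4: a[fast]=0, fast++
slow=2 fast=5: a[fast]=0, fast++
slow=2 fast=6: a[fast]=6≠0 swap→a[2]=6, slow++,fast++
slow=3 fast=7: a[fast]=0, fast++
slow=3 fast=8: a[fast]=5≠0 swap→a[3]=5, slow++,fast++
slow=4 fast=9: a[fast]=0, fast++
slow=4 fast=10: a[fast]=0, fast++
slow=4 fast=11: a[fast]=0, fast++
slow=4 fast=12: a[fast]=1≠0 swap→a[4]=1, slow++,fast++
slow=5 fast=13: a[fast]=0, fast++
slow=5 fast=14: a[fast]=3≠0 swap→a[5]=3, slow++,fast++
slow=6 fast=15: a[fast]=0, fast++
slow=6 fast=16: a[fast]=0, fast++
slow=6 fast=17: a[fast]=0, fast++

[6, 6, 5, 1, 3, 0, 0, 0, 0, 0, 0, 0, 0, 0, 0, 0, 0]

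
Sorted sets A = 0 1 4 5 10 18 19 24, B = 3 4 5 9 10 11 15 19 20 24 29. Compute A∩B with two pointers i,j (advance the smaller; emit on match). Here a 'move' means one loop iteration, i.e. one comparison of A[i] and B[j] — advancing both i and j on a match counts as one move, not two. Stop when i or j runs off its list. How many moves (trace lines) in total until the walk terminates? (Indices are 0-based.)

i=0 j=0: 0<3, i++
i=1 j=0: 1<3, i++
i=2 j=0: 4>3, j++
i=2 j=1: 4==4 emit, i++,j++
i=3 j=2: 5==5 emit, i++,j++
i=4 j=3: 10>9, j++
i=4 j=4: 10==10 emit, i++,j++
i=5 j=5: 18>11, j++
i=5 j=6: 18>15, j++
i=5 j=7: 18<19, i++
i=6 j=7: 19==19 emit, i++,j++
i=7 j=8: 24>20, j++
i=7 j=9: 24==24 emit, i++,j++

13 moves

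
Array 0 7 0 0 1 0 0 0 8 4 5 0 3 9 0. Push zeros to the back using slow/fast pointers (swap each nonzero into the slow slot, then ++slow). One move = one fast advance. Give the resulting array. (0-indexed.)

[7, 1, 8, 4, 5, 3, 9, 0, 0, 0, 0, 0, 0, 0, 0]

(s=0,f=0) a[fast]=0 → fast++
(s=0,f=1) a[fast]=7≠0 swap→a[0]=7 → slow++,fast++
(s=1,f=2) a[fast]=0 → fast++
(s=1,f=3) a[fast]=0 → fast++
(s=1,f=4) a[fast]=1≠0 swap→a[1]=1 → slow++,fast++
(s=2,f=5) a[fast]=0 → fast++
(s=2,f=6) a[fast]=0 → fast++
(s=2,f=7) a[fast]=0 → fast++
(s=2,f=8) a[fast]=8≠0 swap→a[2]=8 → slow++,fast++
(s=3,f=9) a[fast]=4≠0 swap→a[3]=4 → slow++,fast++
(s=4,f=10) a[fast]=5≠0 swap→a[4]=5 → slow++,fast++
(s=5,f=11) a[fast]=0 → fast++
(s=5,f=12) a[fast]=3≠0 swap→a[5]=3 → slow++,fast++
(s=6,f=13) a[fast]=9≠0 swap→a[6]=9 → slow++,fast++
(s=7,f=14) a[fast]=0 → fast++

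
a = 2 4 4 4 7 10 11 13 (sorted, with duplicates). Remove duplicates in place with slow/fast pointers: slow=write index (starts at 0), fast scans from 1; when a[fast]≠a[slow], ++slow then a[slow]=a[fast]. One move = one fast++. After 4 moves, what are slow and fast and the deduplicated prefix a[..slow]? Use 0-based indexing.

slow=2, fast=5, prefix=[2, 4, 7]

slow=0 fast=1: a[fast]=4≠a[slow]=2 write a[1]=4, slow++,fast++
slow=1 fast=2: a[fast]=4=a[slow] dup, fast++
slow=1 fast=3: a[fast]=4=a[slow] dup, fast++
slow=1 fast=4: a[fast]=7≠a[slow]=4 write a[2]=7, slow++,fast++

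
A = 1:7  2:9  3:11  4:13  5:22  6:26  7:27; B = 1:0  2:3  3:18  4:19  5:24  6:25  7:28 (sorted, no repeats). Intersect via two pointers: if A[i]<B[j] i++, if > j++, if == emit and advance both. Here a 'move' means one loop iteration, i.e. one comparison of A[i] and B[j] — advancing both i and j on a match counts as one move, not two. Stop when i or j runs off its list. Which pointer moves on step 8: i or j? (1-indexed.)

j

[i=1,j=1] 7>0 → j++
[i=1,j=2] 7>3 → j++
[i=1,j=3] 7<18 → i++
[i=2,j=3] 9<18 → i++
[i=3,j=3] 11<18 → i++
[i=4,j=3] 13<18 → i++
[i=5,j=3] 22>18 → j++
[i=5,j=4] 22>19 → j++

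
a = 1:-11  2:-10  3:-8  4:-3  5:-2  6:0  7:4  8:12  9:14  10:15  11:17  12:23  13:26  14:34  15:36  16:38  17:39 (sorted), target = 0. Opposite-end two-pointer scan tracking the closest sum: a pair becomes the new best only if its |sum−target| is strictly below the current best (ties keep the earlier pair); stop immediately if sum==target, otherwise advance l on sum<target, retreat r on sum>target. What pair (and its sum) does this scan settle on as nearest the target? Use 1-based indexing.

pair (-11, 12) with sum 1 (|Δ|=1)

l=1 r=17: -11+39=28 d=28 *, r--
l=1 r=16: -11+38=27 d=27 *, r--
l=1 r=15: -11+36=25 d=25 *, r--
l=1 r=14: -11+34=23 d=23 *, r--
l=1 r=13: -11+26=15 d=15 *, r--
l=1 r=12: -11+23=12 d=12 *, r--
l=1 r=11: -11+17=6 d=6 *, r--
l=1 r=10: -11+15=4 d=4 *, r--
l=1 r=9: -11+14=3 d=3 *, r--
l=1 r=8: -11+12=1 d=1 *, r--
l=1 r=7: -11+4=-7 d=7, l++
l=2 r=7: -10+4=-6 d=6, l++
l=3 r=7: -8+4=-4 d=4, l++
l=4 r=7: -3+4=1 d=1, r--
l=4 r=6: -3+0=-3 d=3, l++
l=5 r=6: -2+0=-2 d=2, l++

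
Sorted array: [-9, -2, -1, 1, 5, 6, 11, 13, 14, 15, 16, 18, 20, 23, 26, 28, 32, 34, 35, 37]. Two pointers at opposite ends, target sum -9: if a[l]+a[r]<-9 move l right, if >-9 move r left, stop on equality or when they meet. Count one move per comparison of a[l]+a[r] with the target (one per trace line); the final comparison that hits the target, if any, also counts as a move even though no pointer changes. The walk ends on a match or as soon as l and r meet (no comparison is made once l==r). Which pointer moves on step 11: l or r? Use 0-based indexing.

[0,19] -9+37=28 >-9 → r--
[0,18] -9+35=26 >-9 → r--
[0,17] -9+34=25 >-9 → r--
[0,16] -9+32=23 >-9 → r--
[0,15] -9+28=19 >-9 → r--
[0,14] -9+26=17 >-9 → r--
[0,13] -9+23=14 >-9 → r--
[0,12] -9+20=11 >-9 → r--
[0,11] -9+18=9 >-9 → r--
[0,10] -9+16=7 >-9 → r--
[0,9] -9+15=6 >-9 → r--

r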